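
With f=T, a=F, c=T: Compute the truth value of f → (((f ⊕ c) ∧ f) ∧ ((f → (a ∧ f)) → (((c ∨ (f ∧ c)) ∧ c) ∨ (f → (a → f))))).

Substituting f=T, a=F, c=T:
f ⊕ c = T ⊕ T = F
(f ⊕ c) ∧ f = F ∧ T = F
a ∧ f = F ∧ T = F
f → (a ∧ f) = T → F = F
f ∧ c = T ∧ T = T
c ∨ (f ∧ c) = T ∨ T = T
(c ∨ (f ∧ c)) ∧ c = T ∧ T = T
a → f = F → T = T
f → (a → f) = T → T = T
((c ∨ (f ∧ c)) ∧ c) ∨ (f → (a → f)) = T ∨ T = T
(f → (a ∧ f)) → (((c ∨ (f ∧ c)) ∧ c) ∨ (f → (a → f))) = F → T = T
((f ⊕ c) ∧ f) ∧ ((f → (a ∧ f)) → (((c ∨ (f ∧ c)) ∧ c) ∨ (f → (a → f)))) = F ∧ T = F
f → (((f ⊕ c) ∧ f) ∧ ((f → (a ∧ f)) → (((c ∨ (f ∧ c)) ∧ c) ∨ (f → (a → f))))) = T → F = F

F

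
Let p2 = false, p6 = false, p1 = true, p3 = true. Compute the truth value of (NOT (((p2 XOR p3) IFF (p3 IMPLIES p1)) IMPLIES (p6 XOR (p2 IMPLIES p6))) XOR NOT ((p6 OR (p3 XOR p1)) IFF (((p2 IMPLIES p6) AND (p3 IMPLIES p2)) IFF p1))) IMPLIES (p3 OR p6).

Substituting p2=false, p6=false, p1=true, p3=true:
p2 XOR p3 = false XOR true = true
p3 IMPLIES p1 = true IMPLIES true = true
(p2 XOR p3) IFF (p3 IMPLIES p1) = true IFF true = true
p2 IMPLIES p6 = false IMPLIES false = true
p6 XOR (p2 IMPLIES p6) = false XOR true = true
((p2 XOR p3) IFF (p3 IMPLIES p1)) IMPLIES (p6 XOR (p2 IMPLIES p6)) = true IMPLIES true = true
NOT (((p2 XOR p3) IFF (p3 IMPLIES p1)) IMPLIES (p6 XOR (p2 IMPLIES p6))) = NOT true = false
p3 XOR p1 = true XOR true = false
p6 OR (p3 XOR p1) = false OR false = false
p2 IMPLIES p6 = false IMPLIES false = true
p3 IMPLIES p2 = true IMPLIES false = false
(p2 IMPLIES p6) AND (p3 IMPLIES p2) = true AND false = false
((p2 IMPLIES p6) AND (p3 IMPLIES p2)) IFF p1 = false IFF true = false
(p6 OR (p3 XOR p1)) IFF (((p2 IMPLIES p6) AND (p3 IMPLIES p2)) IFF p1) = false IFF false = true
NOT ((p6 OR (p3 XOR p1)) IFF (((p2 IMPLIES p6) AND (p3 IMPLIES p2)) IFF p1)) = NOT true = false
NOT (((p2 XOR p3) IFF (p3 IMPLIES p1)) IMPLIES (p6 XOR (p2 IMPLIES p6))) XOR NOT ((p6 OR (p3 XOR p1)) IFF (((p2 IMPLIES p6) AND (p3 IMPLIES p2)) IFF p1)) = false XOR false = false
p3 OR p6 = true OR false = true
(NOT (((p2 XOR p3) IFF (p3 IMPLIES p1)) IMPLIES (p6 XOR (p2 IMPLIES p6))) XOR NOT ((p6 OR (p3 XOR p1)) IFF (((p2 IMPLIES p6) AND (p3 IMPLIES p2)) IFF p1))) IMPLIES (p3 OR p6) = false IMPLIES true = true

true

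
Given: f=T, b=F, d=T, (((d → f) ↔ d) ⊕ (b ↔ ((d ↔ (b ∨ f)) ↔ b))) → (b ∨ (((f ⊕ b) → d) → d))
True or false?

T

d → f = T → T = T
(d → f) ↔ d = T ↔ T = T
b ∨ f = F ∨ T = T
d ↔ (b ∨ f) = T ↔ T = T
(d ↔ (b ∨ f)) ↔ b = T ↔ F = F
b ↔ ((d ↔ (b ∨ f)) ↔ b) = F ↔ F = T
((d → f) ↔ d) ⊕ (b ↔ ((d ↔ (b ∨ f)) ↔ b)) = T ⊕ T = F
f ⊕ b = T ⊕ F = T
(f ⊕ b) → d = T → T = T
((f ⊕ b) → d) → d = T → T = T
b ∨ (((f ⊕ b) → d) → d) = F ∨ T = T
(((d → f) ↔ d) ⊕ (b ↔ ((d ↔ (b ∨ f)) ↔ b))) → (b ∨ (((f ⊕ b) → d) → d)) = F → T = T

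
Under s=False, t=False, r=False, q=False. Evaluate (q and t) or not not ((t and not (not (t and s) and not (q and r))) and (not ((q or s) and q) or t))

Substituting s=False, t=False, r=False, q=False:
q and t = False and False = False
t and s = False and False = False
not (t and s) = not False = True
q and r = False and False = False
not (q and r) = not False = True
not (t and s) and not (q and r) = True and True = True
not (not (t and s) and not (q and r)) = not True = False
t and not (not (t and s) and not (q and r)) = False and False = False
q or s = False or False = False
(q or s) and q = False and False = False
not ((q or s) and q) = not False = True
not ((q or s) and q) or t = True or False = True
(t and not (not (t and s) and not (q and r))) and (not ((q or s) and q) or t) = False and True = False
not ((t and not (not (t and s) and not (q and r))) and (not ((q or s) and q) or t)) = not False = True
not not ((t and not (not (t and s) and not (q and r))) and (not ((q or s) and q) or t)) = not True = False
(q and t) or not not ((t and not (not (t and s) and not (q and r))) and (not ((q or s) and q) or t)) = False or False = False

False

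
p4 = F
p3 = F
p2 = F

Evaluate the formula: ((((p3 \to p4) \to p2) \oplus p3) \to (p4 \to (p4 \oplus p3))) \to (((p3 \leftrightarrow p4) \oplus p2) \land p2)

Substituting p4=F, p3=F, p2=F:
p3 \to p4 = F \to F = T
(p3 \to p4) \to p2 = T \to F = F
((p3 \to p4) \to p2) \oplus p3 = F \oplus F = F
p4 \oplus p3 = F \oplus F = F
p4 \to (p4 \oplus p3) = F \to F = T
(((p3 \to p4) \to p2) \oplus p3) \to (p4 \to (p4 \oplus p3)) = F \to T = T
p3 \leftrightarrow p4 = F \leftrightarrow F = T
(p3 \leftrightarrow p4) \oplus p2 = T \oplus F = T
((p3 \leftrightarrow p4) \oplus p2) \land p2 = T \land F = F
((((p3 \to p4) \to p2) \oplus p3) \to (p4 \to (p4 \oplus p3))) \to (((p3 \leftrightarrow p4) \oplus p2) \land p2) = T \to F = F

F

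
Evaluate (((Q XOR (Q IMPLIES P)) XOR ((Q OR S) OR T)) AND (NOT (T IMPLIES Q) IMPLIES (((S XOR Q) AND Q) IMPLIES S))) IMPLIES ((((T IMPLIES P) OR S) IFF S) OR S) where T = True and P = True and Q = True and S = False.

Q IMPLIES P = True IMPLIES True = True
Q XOR (Q IMPLIES P) = True XOR True = False
Q OR S = True OR False = True
(Q OR S) OR T = True OR True = True
(Q XOR (Q IMPLIES P)) XOR ((Q OR S) OR T) = False XOR True = True
T IMPLIES Q = True IMPLIES True = True
NOT (T IMPLIES Q) = NOT True = False
S XOR Q = False XOR True = True
(S XOR Q) AND Q = True AND True = True
((S XOR Q) AND Q) IMPLIES S = True IMPLIES False = False
NOT (T IMPLIES Q) IMPLIES (((S XOR Q) AND Q) IMPLIES S) = False IMPLIES False = True
((Q XOR (Q IMPLIES P)) XOR ((Q OR S) OR T)) AND (NOT (T IMPLIES Q) IMPLIES (((S XOR Q) AND Q) IMPLIES S)) = True AND True = True
T IMPLIES P = True IMPLIES True = True
(T IMPLIES P) OR S = True OR False = True
((T IMPLIES P) OR S) IFF S = True IFF False = False
(((T IMPLIES P) OR S) IFF S) OR S = False OR False = False
(((Q XOR (Q IMPLIES P)) XOR ((Q OR S) OR T)) AND (NOT (T IMPLIES Q) IMPLIES (((S XOR Q) AND Q) IMPLIES S))) IMPLIES ((((T IMPLIES P) OR S) IFF S) OR S) = True IMPLIES False = False

False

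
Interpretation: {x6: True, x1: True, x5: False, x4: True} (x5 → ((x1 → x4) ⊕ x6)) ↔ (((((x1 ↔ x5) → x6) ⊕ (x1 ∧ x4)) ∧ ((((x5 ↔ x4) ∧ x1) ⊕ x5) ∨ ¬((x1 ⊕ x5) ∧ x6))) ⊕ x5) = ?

False

x1 → x4 = True → True = True
(x1 → x4) ⊕ x6 = True ⊕ True = False
x5 → ((x1 → x4) ⊕ x6) = False → False = True
x1 ↔ x5 = True ↔ False = False
(x1 ↔ x5) → x6 = False → True = True
x1 ∧ x4 = True ∧ True = True
((x1 ↔ x5) → x6) ⊕ (x1 ∧ x4) = True ⊕ True = False
x5 ↔ x4 = False ↔ True = False
(x5 ↔ x4) ∧ x1 = False ∧ True = False
((x5 ↔ x4) ∧ x1) ⊕ x5 = False ⊕ False = False
x1 ⊕ x5 = True ⊕ False = True
(x1 ⊕ x5) ∧ x6 = True ∧ True = True
¬((x1 ⊕ x5) ∧ x6) = ¬True = False
(((x5 ↔ x4) ∧ x1) ⊕ x5) ∨ ¬((x1 ⊕ x5) ∧ x6) = False ∨ False = False
(((x1 ↔ x5) → x6) ⊕ (x1 ∧ x4)) ∧ ((((x5 ↔ x4) ∧ x1) ⊕ x5) ∨ ¬((x1 ⊕ x5) ∧ x6)) = False ∧ False = False
((((x1 ↔ x5) → x6) ⊕ (x1 ∧ x4)) ∧ ((((x5 ↔ x4) ∧ x1) ⊕ x5) ∨ ¬((x1 ⊕ x5) ∧ x6))) ⊕ x5 = False ⊕ False = False
(x5 → ((x1 → x4) ⊕ x6)) ↔ (((((x1 ↔ x5) → x6) ⊕ (x1 ∧ x4)) ∧ ((((x5 ↔ x4) ∧ x1) ⊕ x5) ∨ ¬((x1 ⊕ x5) ∧ x6))) ⊕ x5) = True ↔ False = False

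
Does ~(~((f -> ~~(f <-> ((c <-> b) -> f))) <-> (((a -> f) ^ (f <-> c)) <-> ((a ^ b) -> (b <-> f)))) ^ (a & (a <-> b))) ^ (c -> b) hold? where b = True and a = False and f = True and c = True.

Substituting b=True, a=False, f=True, c=True:
c <-> b = True <-> True = True
(c <-> b) -> f = True -> True = True
f <-> ((c <-> b) -> f) = True <-> True = True
~(f <-> ((c <-> b) -> f)) = ~True = False
~~(f <-> ((c <-> b) -> f)) = ~False = True
f -> ~~(f <-> ((c <-> b) -> f)) = True -> True = True
a -> f = False -> True = True
f <-> c = True <-> True = True
(a -> f) ^ (f <-> c) = True ^ True = False
a ^ b = False ^ True = True
b <-> f = True <-> True = True
(a ^ b) -> (b <-> f) = True -> True = True
((a -> f) ^ (f <-> c)) <-> ((a ^ b) -> (b <-> f)) = False <-> True = False
(f -> ~~(f <-> ((c <-> b) -> f))) <-> (((a -> f) ^ (f <-> c)) <-> ((a ^ b) -> (b <-> f))) = True <-> False = False
~((f -> ~~(f <-> ((c <-> b) -> f))) <-> (((a -> f) ^ (f <-> c)) <-> ((a ^ b) -> (b <-> f)))) = ~False = True
a <-> b = False <-> True = False
a & (a <-> b) = False & False = False
~((f -> ~~(f <-> ((c <-> b) -> f))) <-> (((a -> f) ^ (f <-> c)) <-> ((a ^ b) -> (b <-> f)))) ^ (a & (a <-> b)) = True ^ False = True
~(~((f -> ~~(f <-> ((c <-> b) -> f))) <-> (((a -> f) ^ (f <-> c)) <-> ((a ^ b) -> (b <-> f)))) ^ (a & (a <-> b))) = ~True = False
c -> b = True -> True = True
~(~((f -> ~~(f <-> ((c <-> b) -> f))) <-> (((a -> f) ^ (f <-> c)) <-> ((a ^ b) -> (b <-> f)))) ^ (a & (a <-> b))) ^ (c -> b) = False ^ True = True

True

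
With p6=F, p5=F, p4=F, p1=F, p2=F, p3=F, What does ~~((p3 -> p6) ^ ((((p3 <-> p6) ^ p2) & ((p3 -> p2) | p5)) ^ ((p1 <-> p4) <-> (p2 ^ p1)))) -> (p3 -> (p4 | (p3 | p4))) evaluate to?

p3 -> p6 = F -> F = T
p3 <-> p6 = F <-> F = T
(p3 <-> p6) ^ p2 = T ^ F = T
p3 -> p2 = F -> F = T
(p3 -> p2) | p5 = T | F = T
((p3 <-> p6) ^ p2) & ((p3 -> p2) | p5) = T & T = T
p1 <-> p4 = F <-> F = T
p2 ^ p1 = F ^ F = F
(p1 <-> p4) <-> (p2 ^ p1) = T <-> F = F
(((p3 <-> p6) ^ p2) & ((p3 -> p2) | p5)) ^ ((p1 <-> p4) <-> (p2 ^ p1)) = T ^ F = T
(p3 -> p6) ^ ((((p3 <-> p6) ^ p2) & ((p3 -> p2) | p5)) ^ ((p1 <-> p4) <-> (p2 ^ p1))) = T ^ T = F
~((p3 -> p6) ^ ((((p3 <-> p6) ^ p2) & ((p3 -> p2) | p5)) ^ ((p1 <-> p4) <-> (p2 ^ p1)))) = ~F = T
~~((p3 -> p6) ^ ((((p3 <-> p6) ^ p2) & ((p3 -> p2) | p5)) ^ ((p1 <-> p4) <-> (p2 ^ p1)))) = ~T = F
p3 | p4 = F | F = F
p4 | (p3 | p4) = F | F = F
p3 -> (p4 | (p3 | p4)) = F -> F = T
~~((p3 -> p6) ^ ((((p3 <-> p6) ^ p2) & ((p3 -> p2) | p5)) ^ ((p1 <-> p4) <-> (p2 ^ p1)))) -> (p3 -> (p4 | (p3 | p4))) = F -> T = T

T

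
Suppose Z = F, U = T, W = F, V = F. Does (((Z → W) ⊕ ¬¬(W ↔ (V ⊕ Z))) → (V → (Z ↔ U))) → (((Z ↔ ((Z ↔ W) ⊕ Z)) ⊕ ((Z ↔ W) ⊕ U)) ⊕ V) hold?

F

Z → W = F → F = T
V ⊕ Z = F ⊕ F = F
W ↔ (V ⊕ Z) = F ↔ F = T
¬(W ↔ (V ⊕ Z)) = ¬T = F
¬¬(W ↔ (V ⊕ Z)) = ¬F = T
(Z → W) ⊕ ¬¬(W ↔ (V ⊕ Z)) = T ⊕ T = F
Z ↔ U = F ↔ T = F
V → (Z ↔ U) = F → F = T
((Z → W) ⊕ ¬¬(W ↔ (V ⊕ Z))) → (V → (Z ↔ U)) = F → T = T
Z ↔ W = F ↔ F = T
(Z ↔ W) ⊕ Z = T ⊕ F = T
Z ↔ ((Z ↔ W) ⊕ Z) = F ↔ T = F
Z ↔ W = F ↔ F = T
(Z ↔ W) ⊕ U = T ⊕ T = F
(Z ↔ ((Z ↔ W) ⊕ Z)) ⊕ ((Z ↔ W) ⊕ U) = F ⊕ F = F
((Z ↔ ((Z ↔ W) ⊕ Z)) ⊕ ((Z ↔ W) ⊕ U)) ⊕ V = F ⊕ F = F
(((Z → W) ⊕ ¬¬(W ↔ (V ⊕ Z))) → (V → (Z ↔ U))) → (((Z ↔ ((Z ↔ W) ⊕ Z)) ⊕ ((Z ↔ W) ⊕ U)) ⊕ V) = T → F = F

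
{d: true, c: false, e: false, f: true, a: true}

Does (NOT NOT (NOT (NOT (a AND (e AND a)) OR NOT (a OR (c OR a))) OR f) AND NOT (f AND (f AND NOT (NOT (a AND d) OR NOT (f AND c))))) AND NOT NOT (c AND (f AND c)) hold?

e AND a = false AND true = false
a AND (e AND a) = true AND false = false
NOT (a AND (e AND a)) = NOT false = true
c OR a = false OR true = true
a OR (c OR a) = true OR true = true
NOT (a OR (c OR a)) = NOT true = false
NOT (a AND (e AND a)) OR NOT (a OR (c OR a)) = true OR false = true
NOT (NOT (a AND (e AND a)) OR NOT (a OR (c OR a))) = NOT true = false
NOT (NOT (a AND (e AND a)) OR NOT (a OR (c OR a))) OR f = false OR true = true
NOT (NOT (NOT (a AND (e AND a)) OR NOT (a OR (c OR a))) OR f) = NOT true = false
NOT NOT (NOT (NOT (a AND (e AND a)) OR NOT (a OR (c OR a))) OR f) = NOT false = true
a AND d = true AND true = true
NOT (a AND d) = NOT true = false
f AND c = true AND false = false
NOT (f AND c) = NOT false = true
NOT (a AND d) OR NOT (f AND c) = false OR true = true
NOT (NOT (a AND d) OR NOT (f AND c)) = NOT true = false
f AND NOT (NOT (a AND d) OR NOT (f AND c)) = true AND false = false
f AND (f AND NOT (NOT (a AND d) OR NOT (f AND c))) = true AND false = false
NOT (f AND (f AND NOT (NOT (a AND d) OR NOT (f AND c)))) = NOT false = true
NOT NOT (NOT (NOT (a AND (e AND a)) OR NOT (a OR (c OR a))) OR f) AND NOT (f AND (f AND NOT (NOT (a AND d) OR NOT (f AND c)))) = true AND true = true
f AND c = true AND false = false
c AND (f AND c) = false AND false = false
NOT (c AND (f AND c)) = NOT false = true
NOT NOT (c AND (f AND c)) = NOT true = false
(NOT NOT (NOT (NOT (a AND (e AND a)) OR NOT (a OR (c OR a))) OR f) AND NOT (f AND (f AND NOT (NOT (a AND d) OR NOT (f AND c))))) AND NOT NOT (c AND (f AND c)) = true AND false = false

false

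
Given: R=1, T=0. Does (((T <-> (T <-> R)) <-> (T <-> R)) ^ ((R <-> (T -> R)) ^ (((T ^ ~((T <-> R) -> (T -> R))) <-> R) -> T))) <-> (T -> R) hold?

T <-> R = 0 <-> 1 = 0
T <-> (T <-> R) = 0 <-> 0 = 1
T <-> R = 0 <-> 1 = 0
(T <-> (T <-> R)) <-> (T <-> R) = 1 <-> 0 = 0
T -> R = 0 -> 1 = 1
R <-> (T -> R) = 1 <-> 1 = 1
T <-> R = 0 <-> 1 = 0
T -> R = 0 -> 1 = 1
(T <-> R) -> (T -> R) = 0 -> 1 = 1
~((T <-> R) -> (T -> R)) = ~1 = 0
T ^ ~((T <-> R) -> (T -> R)) = 0 ^ 0 = 0
(T ^ ~((T <-> R) -> (T -> R))) <-> R = 0 <-> 1 = 0
((T ^ ~((T <-> R) -> (T -> R))) <-> R) -> T = 0 -> 0 = 1
(R <-> (T -> R)) ^ (((T ^ ~((T <-> R) -> (T -> R))) <-> R) -> T) = 1 ^ 1 = 0
((T <-> (T <-> R)) <-> (T <-> R)) ^ ((R <-> (T -> R)) ^ (((T ^ ~((T <-> R) -> (T -> R))) <-> R) -> T)) = 0 ^ 0 = 0
T -> R = 0 -> 1 = 1
(((T <-> (T <-> R)) <-> (T <-> R)) ^ ((R <-> (T -> R)) ^ (((T ^ ~((T <-> R) -> (T -> R))) <-> R) -> T))) <-> (T -> R) = 0 <-> 1 = 0

0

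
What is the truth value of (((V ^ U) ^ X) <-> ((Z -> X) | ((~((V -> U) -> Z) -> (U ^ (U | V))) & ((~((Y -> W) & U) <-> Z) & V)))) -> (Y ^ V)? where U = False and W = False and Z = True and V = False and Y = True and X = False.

True

Substituting U=False, W=False, Z=True, V=False, Y=True, X=False:
V ^ U = False ^ False = False
(V ^ U) ^ X = False ^ False = False
Z -> X = True -> False = False
V -> U = False -> False = True
(V -> U) -> Z = True -> True = True
~((V -> U) -> Z) = ~True = False
U | V = False | False = False
U ^ (U | V) = False ^ False = False
~((V -> U) -> Z) -> (U ^ (U | V)) = False -> False = True
Y -> W = True -> False = False
(Y -> W) & U = False & False = False
~((Y -> W) & U) = ~False = True
~((Y -> W) & U) <-> Z = True <-> True = True
(~((Y -> W) & U) <-> Z) & V = True & False = False
(~((V -> U) -> Z) -> (U ^ (U | V))) & ((~((Y -> W) & U) <-> Z) & V) = True & False = False
(Z -> X) | ((~((V -> U) -> Z) -> (U ^ (U | V))) & ((~((Y -> W) & U) <-> Z) & V)) = False | False = False
((V ^ U) ^ X) <-> ((Z -> X) | ((~((V -> U) -> Z) -> (U ^ (U | V))) & ((~((Y -> W) & U) <-> Z) & V))) = False <-> False = True
Y ^ V = True ^ False = True
(((V ^ U) ^ X) <-> ((Z -> X) | ((~((V -> U) -> Z) -> (U ^ (U | V))) & ((~((Y -> W) & U) <-> Z) & V)))) -> (Y ^ V) = True -> True = True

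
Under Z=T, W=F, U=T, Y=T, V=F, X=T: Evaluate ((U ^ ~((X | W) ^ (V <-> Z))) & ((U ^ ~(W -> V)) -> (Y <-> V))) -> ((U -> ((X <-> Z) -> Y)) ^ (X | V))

T

X | W = T | F = T
V <-> Z = F <-> T = F
(X | W) ^ (V <-> Z) = T ^ F = T
~((X | W) ^ (V <-> Z)) = ~T = F
U ^ ~((X | W) ^ (V <-> Z)) = T ^ F = T
W -> V = F -> F = T
~(W -> V) = ~T = F
U ^ ~(W -> V) = T ^ F = T
Y <-> V = T <-> F = F
(U ^ ~(W -> V)) -> (Y <-> V) = T -> F = F
(U ^ ~((X | W) ^ (V <-> Z))) & ((U ^ ~(W -> V)) -> (Y <-> V)) = T & F = F
X <-> Z = T <-> T = T
(X <-> Z) -> Y = T -> T = T
U -> ((X <-> Z) -> Y) = T -> T = T
X | V = T | F = T
(U -> ((X <-> Z) -> Y)) ^ (X | V) = T ^ T = F
((U ^ ~((X | W) ^ (V <-> Z))) & ((U ^ ~(W -> V)) -> (Y <-> V))) -> ((U -> ((X <-> Z) -> Y)) ^ (X | V)) = F -> F = T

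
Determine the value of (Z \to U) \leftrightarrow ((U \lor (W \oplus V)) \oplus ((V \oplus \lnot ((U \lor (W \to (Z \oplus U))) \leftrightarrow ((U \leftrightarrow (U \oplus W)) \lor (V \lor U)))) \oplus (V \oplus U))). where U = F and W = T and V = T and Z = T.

Z \to U = T \to F = F
W \oplus V = T \oplus T = F
U \lor (W \oplus V) = F \lor F = F
Z \oplus U = T \oplus F = T
W \to (Z \oplus U) = T \to T = T
U \lor (W \to (Z \oplus U)) = F \lor T = T
U \oplus W = F \oplus T = T
U \leftrightarrow (U \oplus W) = F \leftrightarrow T = F
V \lor U = T \lor F = T
(U \leftrightarrow (U \oplus W)) \lor (V \lor U) = F \lor T = T
(U \lor (W \to (Z \oplus U))) \leftrightarrow ((U \leftrightarrow (U \oplus W)) \lor (V \lor U)) = T \leftrightarrow T = T
\lnot ((U \lor (W \to (Z \oplus U))) \leftrightarrow ((U \leftrightarrow (U \oplus W)) \lor (V \lor U))) = \lnot T = F
V \oplus \lnot ((U \lor (W \to (Z \oplus U))) \leftrightarrow ((U \leftrightarrow (U \oplus W)) \lor (V \lor U))) = T \oplus F = T
V \oplus U = T \oplus F = T
(V \oplus \lnot ((U \lor (W \to (Z \oplus U))) \leftrightarrow ((U \leftrightarrow (U \oplus W)) \lor (V \lor U)))) \oplus (V \oplus U) = T \oplus T = F
(U \lor (W \oplus V)) \oplus ((V \oplus \lnot ((U \lor (W \to (Z \oplus U))) \leftrightarrow ((U \leftrightarrow (U \oplus W)) \lor (V \lor U)))) \oplus (V \oplus U)) = F \oplus F = F
(Z \to U) \leftrightarrow ((U \lor (W \oplus V)) \oplus ((V \oplus \lnot ((U \lor (W \to (Z \oplus U))) \leftrightarrow ((U \leftrightarrow (U \oplus W)) \lor (V \lor U)))) \oplus (V \oplus U))) = F \leftrightarrow F = T

T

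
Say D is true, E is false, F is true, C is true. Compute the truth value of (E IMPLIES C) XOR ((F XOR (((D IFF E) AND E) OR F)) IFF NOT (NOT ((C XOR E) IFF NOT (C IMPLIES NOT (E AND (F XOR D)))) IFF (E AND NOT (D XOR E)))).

true

Substituting D=true, E=false, F=true, C=true:
E IMPLIES C = false IMPLIES true = true
D IFF E = true IFF false = false
(D IFF E) AND E = false AND false = false
((D IFF E) AND E) OR F = false OR true = true
F XOR (((D IFF E) AND E) OR F) = true XOR true = false
C XOR E = true XOR false = true
F XOR D = true XOR true = false
E AND (F XOR D) = false AND false = false
NOT (E AND (F XOR D)) = NOT false = true
C IMPLIES NOT (E AND (F XOR D)) = true IMPLIES true = true
NOT (C IMPLIES NOT (E AND (F XOR D))) = NOT true = false
(C XOR E) IFF NOT (C IMPLIES NOT (E AND (F XOR D))) = true IFF false = false
NOT ((C XOR E) IFF NOT (C IMPLIES NOT (E AND (F XOR D)))) = NOT false = true
D XOR E = true XOR false = true
NOT (D XOR E) = NOT true = false
E AND NOT (D XOR E) = false AND false = false
NOT ((C XOR E) IFF NOT (C IMPLIES NOT (E AND (F XOR D)))) IFF (E AND NOT (D XOR E)) = true IFF false = false
NOT (NOT ((C XOR E) IFF NOT (C IMPLIES NOT (E AND (F XOR D)))) IFF (E AND NOT (D XOR E))) = NOT false = true
(F XOR (((D IFF E) AND E) OR F)) IFF NOT (NOT ((C XOR E) IFF NOT (C IMPLIES NOT (E AND (F XOR D)))) IFF (E AND NOT (D XOR E))) = false IFF true = false
(E IMPLIES C) XOR ((F XOR (((D IFF E) AND E) OR F)) IFF NOT (NOT ((C XOR E) IFF NOT (C IMPLIES NOT (E AND (F XOR D)))) IFF (E AND NOT (D XOR E)))) = true XOR false = true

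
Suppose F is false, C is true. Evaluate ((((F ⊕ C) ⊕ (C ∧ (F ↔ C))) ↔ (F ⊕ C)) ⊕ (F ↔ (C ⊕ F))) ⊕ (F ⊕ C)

False

F ⊕ C = False ⊕ True = True
F ↔ C = False ↔ True = False
C ∧ (F ↔ C) = True ∧ False = False
(F ⊕ C) ⊕ (C ∧ (F ↔ C)) = True ⊕ False = True
F ⊕ C = False ⊕ True = True
((F ⊕ C) ⊕ (C ∧ (F ↔ C))) ↔ (F ⊕ C) = True ↔ True = True
C ⊕ F = True ⊕ False = True
F ↔ (C ⊕ F) = False ↔ True = False
(((F ⊕ C) ⊕ (C ∧ (F ↔ C))) ↔ (F ⊕ C)) ⊕ (F ↔ (C ⊕ F)) = True ⊕ False = True
F ⊕ C = False ⊕ True = True
((((F ⊕ C) ⊕ (C ∧ (F ↔ C))) ↔ (F ⊕ C)) ⊕ (F ↔ (C ⊕ F))) ⊕ (F ⊕ C) = True ⊕ True = False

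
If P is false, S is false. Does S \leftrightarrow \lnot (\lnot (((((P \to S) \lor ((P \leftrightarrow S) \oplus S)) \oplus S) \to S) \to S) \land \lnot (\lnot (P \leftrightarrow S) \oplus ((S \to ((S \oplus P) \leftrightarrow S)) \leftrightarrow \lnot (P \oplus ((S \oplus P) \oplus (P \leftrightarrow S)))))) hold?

P \to S = F \to F = T
P \leftrightarrow S = F \leftrightarrow F = T
(P \leftrightarrow S) \oplus S = T \oplus F = T
(P \to S) \lor ((P \leftrightarrow S) \oplus S) = T \lor T = T
((P \to S) \lor ((P \leftrightarrow S) \oplus S)) \oplus S = T \oplus F = T
(((P \to S) \lor ((P \leftrightarrow S) \oplus S)) \oplus S) \to S = T \to F = F
((((P \to S) \lor ((P \leftrightarrow S) \oplus S)) \oplus S) \to S) \to S = F \to F = T
\lnot (((((P \to S) \lor ((P \leftrightarrow S) \oplus S)) \oplus S) \to S) \to S) = \lnot T = F
P \leftrightarrow S = F \leftrightarrow F = T
\lnot (P \leftrightarrow S) = \lnot T = F
S \oplus P = F \oplus F = F
(S \oplus P) \leftrightarrow S = F \leftrightarrow F = T
S \to ((S \oplus P) \leftrightarrow S) = F \to T = T
S \oplus P = F \oplus F = F
P \leftrightarrow S = F \leftrightarrow F = T
(S \oplus P) \oplus (P \leftrightarrow S) = F \oplus T = T
P \oplus ((S \oplus P) \oplus (P \leftrightarrow S)) = F \oplus T = T
\lnot (P \oplus ((S \oplus P) \oplus (P \leftrightarrow S))) = \lnot T = F
(S \to ((S \oplus P) \leftrightarrow S)) \leftrightarrow \lnot (P \oplus ((S \oplus P) \oplus (P \leftrightarrow S))) = T \leftrightarrow F = F
\lnot (P \leftrightarrow S) \oplus ((S \to ((S \oplus P) \leftrightarrow S)) \leftrightarrow \lnot (P \oplus ((S \oplus P) \oplus (P \leftrightarrow S)))) = F \oplus F = F
\lnot (\lnot (P \leftrightarrow S) \oplus ((S \to ((S \oplus P) \leftrightarrow S)) \leftrightarrow \lnot (P \oplus ((S \oplus P) \oplus (P \leftrightarrow S))))) = \lnot F = T
\lnot (((((P \to S) \lor ((P \leftrightarrow S) \oplus S)) \oplus S) \to S) \to S) \land \lnot (\lnot (P \leftrightarrow S) \oplus ((S \to ((S \oplus P) \leftrightarrow S)) \leftrightarrow \lnot (P \oplus ((S \oplus P) \oplus (P \leftrightarrow S))))) = F \land T = F
\lnot (\lnot (((((P \to S) \lor ((P \leftrightarrow S) \oplus S)) \oplus S) \to S) \to S) \land \lnot (\lnot (P \leftrightarrow S) \oplus ((S \to ((S \oplus P) \leftrightarrow S)) \leftrightarrow \lnot (P \oplus ((S \oplus P) \oplus (P \leftrightarrow S)))))) = \lnot F = T
S \leftrightarrow \lnot (\lnot (((((P \to S) \lor ((P \leftrightarrow S) \oplus S)) \oplus S) \to S) \to S) \land \lnot (\lnot (P \leftrightarrow S) \oplus ((S \to ((S \oplus P) \leftrightarrow S)) \leftrightarrow \lnot (P \oplus ((S \oplus P) \oplus (P \leftrightarrow S)))))) = F \leftrightarrow T = F

F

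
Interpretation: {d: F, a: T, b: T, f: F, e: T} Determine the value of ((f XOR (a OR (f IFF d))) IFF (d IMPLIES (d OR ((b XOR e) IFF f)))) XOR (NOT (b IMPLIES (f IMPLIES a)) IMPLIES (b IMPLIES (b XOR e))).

F

f IFF d = F IFF F = T
a OR (f IFF d) = T OR T = T
f XOR (a OR (f IFF d)) = F XOR T = T
b XOR e = T XOR T = F
(b XOR e) IFF f = F IFF F = T
d OR ((b XOR e) IFF f) = F OR T = T
d IMPLIES (d OR ((b XOR e) IFF f)) = F IMPLIES T = T
(f XOR (a OR (f IFF d))) IFF (d IMPLIES (d OR ((b XOR e) IFF f))) = T IFF T = T
f IMPLIES a = F IMPLIES T = T
b IMPLIES (f IMPLIES a) = T IMPLIES T = T
NOT (b IMPLIES (f IMPLIES a)) = NOT T = F
b XOR e = T XOR T = F
b IMPLIES (b XOR e) = T IMPLIES F = F
NOT (b IMPLIES (f IMPLIES a)) IMPLIES (b IMPLIES (b XOR e)) = F IMPLIES F = T
((f XOR (a OR (f IFF d))) IFF (d IMPLIES (d OR ((b XOR e) IFF f)))) XOR (NOT (b IMPLIES (f IMPLIES a)) IMPLIES (b IMPLIES (b XOR e))) = T XOR T = F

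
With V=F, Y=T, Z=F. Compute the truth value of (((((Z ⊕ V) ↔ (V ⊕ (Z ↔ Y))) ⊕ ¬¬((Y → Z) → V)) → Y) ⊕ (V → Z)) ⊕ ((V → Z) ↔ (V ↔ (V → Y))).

F

Z ⊕ V = F ⊕ F = F
Z ↔ Y = F ↔ T = F
V ⊕ (Z ↔ Y) = F ⊕ F = F
(Z ⊕ V) ↔ (V ⊕ (Z ↔ Y)) = F ↔ F = T
Y → Z = T → F = F
(Y → Z) → V = F → F = T
¬((Y → Z) → V) = ¬T = F
¬¬((Y → Z) → V) = ¬F = T
((Z ⊕ V) ↔ (V ⊕ (Z ↔ Y))) ⊕ ¬¬((Y → Z) → V) = T ⊕ T = F
(((Z ⊕ V) ↔ (V ⊕ (Z ↔ Y))) ⊕ ¬¬((Y → Z) → V)) → Y = F → T = T
V → Z = F → F = T
((((Z ⊕ V) ↔ (V ⊕ (Z ↔ Y))) ⊕ ¬¬((Y → Z) → V)) → Y) ⊕ (V → Z) = T ⊕ T = F
V → Z = F → F = T
V → Y = F → T = T
V ↔ (V → Y) = F ↔ T = F
(V → Z) ↔ (V ↔ (V → Y)) = T ↔ F = F
(((((Z ⊕ V) ↔ (V ⊕ (Z ↔ Y))) ⊕ ¬¬((Y → Z) → V)) → Y) ⊕ (V → Z)) ⊕ ((V → Z) ↔ (V ↔ (V → Y))) = F ⊕ F = F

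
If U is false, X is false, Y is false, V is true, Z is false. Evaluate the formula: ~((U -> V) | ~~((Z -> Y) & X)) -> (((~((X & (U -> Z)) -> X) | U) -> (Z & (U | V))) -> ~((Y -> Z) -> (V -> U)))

T

U -> V = F -> T = T
Z -> Y = F -> F = T
(Z -> Y) & X = T & F = F
~((Z -> Y) & X) = ~F = T
~~((Z -> Y) & X) = ~T = F
(U -> V) | ~~((Z -> Y) & X) = T | F = T
~((U -> V) | ~~((Z -> Y) & X)) = ~T = F
U -> Z = F -> F = T
X & (U -> Z) = F & T = F
(X & (U -> Z)) -> X = F -> F = T
~((X & (U -> Z)) -> X) = ~T = F
~((X & (U -> Z)) -> X) | U = F | F = F
U | V = F | T = T
Z & (U | V) = F & T = F
(~((X & (U -> Z)) -> X) | U) -> (Z & (U | V)) = F -> F = T
Y -> Z = F -> F = T
V -> U = T -> F = F
(Y -> Z) -> (V -> U) = T -> F = F
~((Y -> Z) -> (V -> U)) = ~F = T
((~((X & (U -> Z)) -> X) | U) -> (Z & (U | V))) -> ~((Y -> Z) -> (V -> U)) = T -> T = T
~((U -> V) | ~~((Z -> Y) & X)) -> (((~((X & (U -> Z)) -> X) | U) -> (Z & (U | V))) -> ~((Y -> Z) -> (V -> U))) = F -> T = T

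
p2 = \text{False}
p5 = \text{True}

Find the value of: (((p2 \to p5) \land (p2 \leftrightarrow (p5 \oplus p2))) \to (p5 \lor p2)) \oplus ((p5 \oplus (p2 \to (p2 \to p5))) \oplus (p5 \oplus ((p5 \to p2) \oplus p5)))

\text{True}

Substituting p2=\text{False}, p5=\text{True}:
p2 \to p5 = \text{False} \to \text{True} = \text{True}
p5 \oplus p2 = \text{True} \oplus \text{False} = \text{True}
p2 \leftrightarrow (p5 \oplus p2) = \text{False} \leftrightarrow \text{True} = \text{False}
(p2 \to p5) \land (p2 \leftrightarrow (p5 \oplus p2)) = \text{True} \land \text{False} = \text{False}
p5 \lor p2 = \text{True} \lor \text{False} = \text{True}
((p2 \to p5) \land (p2 \leftrightarrow (p5 \oplus p2))) \to (p5 \lor p2) = \text{False} \to \text{True} = \text{True}
p2 \to p5 = \text{False} \to \text{True} = \text{True}
p2 \to (p2 \to p5) = \text{False} \to \text{True} = \text{True}
p5 \oplus (p2 \to (p2 \to p5)) = \text{True} \oplus \text{True} = \text{False}
p5 \to p2 = \text{True} \to \text{False} = \text{False}
(p5 \to p2) \oplus p5 = \text{False} \oplus \text{True} = \text{True}
p5 \oplus ((p5 \to p2) \oplus p5) = \text{True} \oplus \text{True} = \text{False}
(p5 \oplus (p2 \to (p2 \to p5))) \oplus (p5 \oplus ((p5 \to p2) \oplus p5)) = \text{False} \oplus \text{False} = \text{False}
(((p2 \to p5) \land (p2 \leftrightarrow (p5 \oplus p2))) \to (p5 \lor p2)) \oplus ((p5 \oplus (p2 \to (p2 \to p5))) \oplus (p5 \oplus ((p5 \to p2) \oplus p5))) = \text{True} \oplus \text{False} = \text{True}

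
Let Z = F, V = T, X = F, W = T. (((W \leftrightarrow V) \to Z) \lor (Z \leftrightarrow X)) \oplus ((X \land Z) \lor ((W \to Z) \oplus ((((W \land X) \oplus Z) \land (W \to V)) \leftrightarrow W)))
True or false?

T

Substituting Z=F, V=T, X=F, W=T:
W \leftrightarrow V = T \leftrightarrow T = T
(W \leftrightarrow V) \to Z = T \to F = F
Z \leftrightarrow X = F \leftrightarrow F = T
((W \leftrightarrow V) \to Z) \lor (Z \leftrightarrow X) = F \lor T = T
X \land Z = F \land F = F
W \to Z = T \to F = F
W \land X = T \land F = F
(W \land X) \oplus Z = F \oplus F = F
W \to V = T \to T = T
((W \land X) \oplus Z) \land (W \to V) = F \land T = F
(((W \land X) \oplus Z) \land (W \to V)) \leftrightarrow W = F \leftrightarrow T = F
(W \to Z) \oplus ((((W \land X) \oplus Z) \land (W \to V)) \leftrightarrow W) = F \oplus F = F
(X \land Z) \lor ((W \to Z) \oplus ((((W \land X) \oplus Z) \land (W \to V)) \leftrightarrow W)) = F \lor F = F
(((W \leftrightarrow V) \to Z) \lor (Z \leftrightarrow X)) \oplus ((X \land Z) \lor ((W \to Z) \oplus ((((W \land X) \oplus Z) \land (W \to V)) \leftrightarrow W))) = T \oplus F = T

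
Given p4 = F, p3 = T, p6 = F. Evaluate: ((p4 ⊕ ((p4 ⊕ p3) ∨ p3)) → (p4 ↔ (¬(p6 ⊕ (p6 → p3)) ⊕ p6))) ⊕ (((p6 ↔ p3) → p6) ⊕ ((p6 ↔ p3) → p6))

p4 ⊕ p3 = F ⊕ T = T
(p4 ⊕ p3) ∨ p3 = T ∨ T = T
p4 ⊕ ((p4 ⊕ p3) ∨ p3) = F ⊕ T = T
p6 → p3 = F → T = T
p6 ⊕ (p6 → p3) = F ⊕ T = T
¬(p6 ⊕ (p6 → p3)) = ¬T = F
¬(p6 ⊕ (p6 → p3)) ⊕ p6 = F ⊕ F = F
p4 ↔ (¬(p6 ⊕ (p6 → p3)) ⊕ p6) = F ↔ F = T
(p4 ⊕ ((p4 ⊕ p3) ∨ p3)) → (p4 ↔ (¬(p6 ⊕ (p6 → p3)) ⊕ p6)) = T → T = T
p6 ↔ p3 = F ↔ T = F
(p6 ↔ p3) → p6 = F → F = T
p6 ↔ p3 = F ↔ T = F
(p6 ↔ p3) → p6 = F → F = T
((p6 ↔ p3) → p6) ⊕ ((p6 ↔ p3) → p6) = T ⊕ T = F
((p4 ⊕ ((p4 ⊕ p3) ∨ p3)) → (p4 ↔ (¬(p6 ⊕ (p6 → p3)) ⊕ p6))) ⊕ (((p6 ↔ p3) → p6) ⊕ ((p6 ↔ p3) → p6)) = T ⊕ F = T

T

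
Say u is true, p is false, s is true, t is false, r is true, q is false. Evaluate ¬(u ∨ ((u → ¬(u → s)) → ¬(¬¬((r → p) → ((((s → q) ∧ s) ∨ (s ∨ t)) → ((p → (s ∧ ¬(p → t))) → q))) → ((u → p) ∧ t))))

u → s = True → True = True
¬(u → s) = ¬True = False
u → ¬(u → s) = True → False = False
r → p = True → False = False
s → q = True → False = False
(s → q) ∧ s = False ∧ True = False
s ∨ t = True ∨ False = True
((s → q) ∧ s) ∨ (s ∨ t) = False ∨ True = True
p → t = False → False = True
¬(p → t) = ¬True = False
s ∧ ¬(p → t) = True ∧ False = False
p → (s ∧ ¬(p → t)) = False → False = True
(p → (s ∧ ¬(p → t))) → q = True → False = False
(((s → q) ∧ s) ∨ (s ∨ t)) → ((p → (s ∧ ¬(p → t))) → q) = True → False = False
(r → p) → ((((s → q) ∧ s) ∨ (s ∨ t)) → ((p → (s ∧ ¬(p → t))) → q)) = False → False = True
¬((r → p) → ((((s → q) ∧ s) ∨ (s ∨ t)) → ((p → (s ∧ ¬(p → t))) → q))) = ¬True = False
¬¬((r → p) → ((((s → q) ∧ s) ∨ (s ∨ t)) → ((p → (s ∧ ¬(p → t))) → q))) = ¬False = True
u → p = True → False = False
(u → p) ∧ t = False ∧ False = False
¬¬((r → p) → ((((s → q) ∧ s) ∨ (s ∨ t)) → ((p → (s ∧ ¬(p → t))) → q))) → ((u → p) ∧ t) = True → False = False
¬(¬¬((r → p) → ((((s → q) ∧ s) ∨ (s ∨ t)) → ((p → (s ∧ ¬(p → t))) → q))) → ((u → p) ∧ t)) = ¬False = True
(u → ¬(u → s)) → ¬(¬¬((r → p) → ((((s → q) ∧ s) ∨ (s ∨ t)) → ((p → (s ∧ ¬(p → t))) → q))) → ((u → p) ∧ t)) = False → True = True
u ∨ ((u → ¬(u → s)) → ¬(¬¬((r → p) → ((((s → q) ∧ s) ∨ (s ∨ t)) → ((p → (s ∧ ¬(p → t))) → q))) → ((u → p) ∧ t))) = True ∨ True = True
¬(u ∨ ((u → ¬(u → s)) → ¬(¬¬((r → p) → ((((s → q) ∧ s) ∨ (s ∨ t)) → ((p → (s ∧ ¬(p → t))) → q))) → ((u → p) ∧ t)))) = ¬True = False

False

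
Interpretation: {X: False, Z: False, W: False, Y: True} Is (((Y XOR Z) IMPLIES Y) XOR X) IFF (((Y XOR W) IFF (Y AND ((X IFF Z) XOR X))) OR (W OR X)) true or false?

True

Y XOR Z = True XOR False = True
(Y XOR Z) IMPLIES Y = True IMPLIES True = True
((Y XOR Z) IMPLIES Y) XOR X = True XOR False = True
Y XOR W = True XOR False = True
X IFF Z = False IFF False = True
(X IFF Z) XOR X = True XOR False = True
Y AND ((X IFF Z) XOR X) = True AND True = True
(Y XOR W) IFF (Y AND ((X IFF Z) XOR X)) = True IFF True = True
W OR X = False OR False = False
((Y XOR W) IFF (Y AND ((X IFF Z) XOR X))) OR (W OR X) = True OR False = True
(((Y XOR Z) IMPLIES Y) XOR X) IFF (((Y XOR W) IFF (Y AND ((X IFF Z) XOR X))) OR (W OR X)) = True IFF True = True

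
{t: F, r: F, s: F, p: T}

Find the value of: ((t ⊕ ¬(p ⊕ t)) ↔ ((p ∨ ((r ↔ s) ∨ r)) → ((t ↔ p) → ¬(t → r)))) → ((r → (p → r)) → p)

T

Substituting t=F, r=F, s=F, p=T:
p ⊕ t = T ⊕ F = T
¬(p ⊕ t) = ¬T = F
t ⊕ ¬(p ⊕ t) = F ⊕ F = F
r ↔ s = F ↔ F = T
(r ↔ s) ∨ r = T ∨ F = T
p ∨ ((r ↔ s) ∨ r) = T ∨ T = T
t ↔ p = F ↔ T = F
t → r = F → F = T
¬(t → r) = ¬T = F
(t ↔ p) → ¬(t → r) = F → F = T
(p ∨ ((r ↔ s) ∨ r)) → ((t ↔ p) → ¬(t → r)) = T → T = T
(t ⊕ ¬(p ⊕ t)) ↔ ((p ∨ ((r ↔ s) ∨ r)) → ((t ↔ p) → ¬(t → r))) = F ↔ T = F
p → r = T → F = F
r → (p → r) = F → F = T
(r → (p → r)) → p = T → T = T
((t ⊕ ¬(p ⊕ t)) ↔ ((p ∨ ((r ↔ s) ∨ r)) → ((t ↔ p) → ¬(t → r)))) → ((r → (p → r)) → p) = F → T = T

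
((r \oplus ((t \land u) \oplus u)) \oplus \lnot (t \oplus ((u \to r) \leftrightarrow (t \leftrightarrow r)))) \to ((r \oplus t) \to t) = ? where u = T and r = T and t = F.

Substituting u=T, r=T, t=F:
t \land u = F \land T = F
(t \land u) \oplus u = F \oplus T = T
r \oplus ((t \land u) \oplus u) = T \oplus T = F
u \to r = T \to T = T
t \leftrightarrow r = F \leftrightarrow T = F
(u \to r) \leftrightarrow (t \leftrightarrow r) = T \leftrightarrow F = F
t \oplus ((u \to r) \leftrightarrow (t \leftrightarrow r)) = F \oplus F = F
\lnot (t \oplus ((u \to r) \leftrightarrow (t \leftrightarrow r))) = \lnot F = T
(r \oplus ((t \land u) \oplus u)) \oplus \lnot (t \oplus ((u \to r) \leftrightarrow (t \leftrightarrow r))) = F \oplus T = T
r \oplus t = T \oplus F = T
(r \oplus t) \to t = T \to F = F
((r \oplus ((t \land u) \oplus u)) \oplus \lnot (t \oplus ((u \to r) \leftrightarrow (t \leftrightarrow r)))) \to ((r \oplus t) \to t) = T \to F = F

F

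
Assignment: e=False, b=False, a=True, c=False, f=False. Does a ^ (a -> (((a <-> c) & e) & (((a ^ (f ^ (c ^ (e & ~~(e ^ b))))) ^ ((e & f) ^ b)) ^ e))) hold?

True

Substituting e=False, b=False, a=True, c=False, f=False:
a <-> c = True <-> False = False
(a <-> c) & e = False & False = False
e ^ b = False ^ False = False
~(e ^ b) = ~False = True
~~(e ^ b) = ~True = False
e & ~~(e ^ b) = False & False = False
c ^ (e & ~~(e ^ b)) = False ^ False = False
f ^ (c ^ (e & ~~(e ^ b))) = False ^ False = False
a ^ (f ^ (c ^ (e & ~~(e ^ b)))) = True ^ False = True
e & f = False & False = False
(e & f) ^ b = False ^ False = False
(a ^ (f ^ (c ^ (e & ~~(e ^ b))))) ^ ((e & f) ^ b) = True ^ False = True
((a ^ (f ^ (c ^ (e & ~~(e ^ b))))) ^ ((e & f) ^ b)) ^ e = True ^ False = True
((a <-> c) & e) & (((a ^ (f ^ (c ^ (e & ~~(e ^ b))))) ^ ((e & f) ^ b)) ^ e) = False & True = False
a -> (((a <-> c) & e) & (((a ^ (f ^ (c ^ (e & ~~(e ^ b))))) ^ ((e & f) ^ b)) ^ e)) = True -> False = False
a ^ (a -> (((a <-> c) & e) & (((a ^ (f ^ (c ^ (e & ~~(e ^ b))))) ^ ((e & f) ^ b)) ^ e))) = True ^ False = True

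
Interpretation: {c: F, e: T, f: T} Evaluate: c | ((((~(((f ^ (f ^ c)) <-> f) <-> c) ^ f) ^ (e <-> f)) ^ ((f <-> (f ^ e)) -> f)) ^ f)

f ^ c = T ^ F = T
f ^ (f ^ c) = T ^ T = F
(f ^ (f ^ c)) <-> f = F <-> T = F
((f ^ (f ^ c)) <-> f) <-> c = F <-> F = T
~(((f ^ (f ^ c)) <-> f) <-> c) = ~T = F
~(((f ^ (f ^ c)) <-> f) <-> c) ^ f = F ^ T = T
e <-> f = T <-> T = T
(~(((f ^ (f ^ c)) <-> f) <-> c) ^ f) ^ (e <-> f) = T ^ T = F
f ^ e = T ^ T = F
f <-> (f ^ e) = T <-> F = F
(f <-> (f ^ e)) -> f = F -> T = T
((~(((f ^ (f ^ c)) <-> f) <-> c) ^ f) ^ (e <-> f)) ^ ((f <-> (f ^ e)) -> f) = F ^ T = T
(((~(((f ^ (f ^ c)) <-> f) <-> c) ^ f) ^ (e <-> f)) ^ ((f <-> (f ^ e)) -> f)) ^ f = T ^ T = F
c | ((((~(((f ^ (f ^ c)) <-> f) <-> c) ^ f) ^ (e <-> f)) ^ ((f <-> (f ^ e)) -> f)) ^ f) = F | F = F

F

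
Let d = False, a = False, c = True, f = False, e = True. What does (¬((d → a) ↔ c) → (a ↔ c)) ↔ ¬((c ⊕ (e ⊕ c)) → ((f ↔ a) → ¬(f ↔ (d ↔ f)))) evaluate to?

False

d → a = False → False = True
(d → a) ↔ c = True ↔ True = True
¬((d → a) ↔ c) = ¬True = False
a ↔ c = False ↔ True = False
¬((d → a) ↔ c) → (a ↔ c) = False → False = True
e ⊕ c = True ⊕ True = False
c ⊕ (e ⊕ c) = True ⊕ False = True
f ↔ a = False ↔ False = True
d ↔ f = False ↔ False = True
f ↔ (d ↔ f) = False ↔ True = False
¬(f ↔ (d ↔ f)) = ¬False = True
(f ↔ a) → ¬(f ↔ (d ↔ f)) = True → True = True
(c ⊕ (e ⊕ c)) → ((f ↔ a) → ¬(f ↔ (d ↔ f))) = True → True = True
¬((c ⊕ (e ⊕ c)) → ((f ↔ a) → ¬(f ↔ (d ↔ f)))) = ¬True = False
(¬((d → a) ↔ c) → (a ↔ c)) ↔ ¬((c ⊕ (e ⊕ c)) → ((f ↔ a) → ¬(f ↔ (d ↔ f)))) = True ↔ False = False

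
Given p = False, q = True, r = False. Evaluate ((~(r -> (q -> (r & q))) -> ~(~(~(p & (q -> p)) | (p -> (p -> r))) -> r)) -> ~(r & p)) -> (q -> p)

r & q = False & True = False
q -> (r & q) = True -> False = False
r -> (q -> (r & q)) = False -> False = True
~(r -> (q -> (r & q))) = ~True = False
q -> p = True -> False = False
p & (q -> p) = False & False = False
~(p & (q -> p)) = ~False = True
p -> r = False -> False = True
p -> (p -> r) = False -> True = True
~(p & (q -> p)) | (p -> (p -> r)) = True | True = True
~(~(p & (q -> p)) | (p -> (p -> r))) = ~True = False
~(~(p & (q -> p)) | (p -> (p -> r))) -> r = False -> False = True
~(~(~(p & (q -> p)) | (p -> (p -> r))) -> r) = ~True = False
~(r -> (q -> (r & q))) -> ~(~(~(p & (q -> p)) | (p -> (p -> r))) -> r) = False -> False = True
r & p = False & False = False
~(r & p) = ~False = True
(~(r -> (q -> (r & q))) -> ~(~(~(p & (q -> p)) | (p -> (p -> r))) -> r)) -> ~(r & p) = True -> True = True
q -> p = True -> False = False
((~(r -> (q -> (r & q))) -> ~(~(~(p & (q -> p)) | (p -> (p -> r))) -> r)) -> ~(r & p)) -> (q -> p) = True -> False = False

False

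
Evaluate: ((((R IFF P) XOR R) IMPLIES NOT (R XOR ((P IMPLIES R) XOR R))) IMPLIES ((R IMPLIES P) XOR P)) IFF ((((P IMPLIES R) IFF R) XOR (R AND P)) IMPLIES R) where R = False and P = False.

Substituting R=False, P=False:
R IFF P = False IFF False = True
(R IFF P) XOR R = True XOR False = True
P IMPLIES R = False IMPLIES False = True
(P IMPLIES R) XOR R = True XOR False = True
R XOR ((P IMPLIES R) XOR R) = False XOR True = True
NOT (R XOR ((P IMPLIES R) XOR R)) = NOT True = False
((R IFF P) XOR R) IMPLIES NOT (R XOR ((P IMPLIES R) XOR R)) = True IMPLIES False = False
R IMPLIES P = False IMPLIES False = True
(R IMPLIES P) XOR P = True XOR False = True
(((R IFF P) XOR R) IMPLIES NOT (R XOR ((P IMPLIES R) XOR R))) IMPLIES ((R IMPLIES P) XOR P) = False IMPLIES True = True
P IMPLIES R = False IMPLIES False = True
(P IMPLIES R) IFF R = True IFF False = False
R AND P = False AND False = False
((P IMPLIES R) IFF R) XOR (R AND P) = False XOR False = False
(((P IMPLIES R) IFF R) XOR (R AND P)) IMPLIES R = False IMPLIES False = True
((((R IFF P) XOR R) IMPLIES NOT (R XOR ((P IMPLIES R) XOR R))) IMPLIES ((R IMPLIES P) XOR P)) IFF ((((P IMPLIES R) IFF R) XOR (R AND P)) IMPLIES R) = True IFF True = True

True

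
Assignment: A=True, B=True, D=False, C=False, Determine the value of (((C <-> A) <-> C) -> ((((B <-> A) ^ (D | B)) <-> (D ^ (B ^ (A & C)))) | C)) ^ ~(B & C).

C <-> A = False <-> True = False
(C <-> A) <-> C = False <-> False = True
B <-> A = True <-> True = True
D | B = False | True = True
(B <-> A) ^ (D | B) = True ^ True = False
A & C = True & False = False
B ^ (A & C) = True ^ False = True
D ^ (B ^ (A & C)) = False ^ True = True
((B <-> A) ^ (D | B)) <-> (D ^ (B ^ (A & C))) = False <-> True = False
(((B <-> A) ^ (D | B)) <-> (D ^ (B ^ (A & C)))) | C = False | False = False
((C <-> A) <-> C) -> ((((B <-> A) ^ (D | B)) <-> (D ^ (B ^ (A & C)))) | C) = True -> False = False
B & C = True & False = False
~(B & C) = ~False = True
(((C <-> A) <-> C) -> ((((B <-> A) ^ (D | B)) <-> (D ^ (B ^ (A & C)))) | C)) ^ ~(B & C) = False ^ True = True

True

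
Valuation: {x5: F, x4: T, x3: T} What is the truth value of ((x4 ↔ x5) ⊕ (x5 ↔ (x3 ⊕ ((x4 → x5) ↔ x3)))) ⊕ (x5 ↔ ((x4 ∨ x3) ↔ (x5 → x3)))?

x4 ↔ x5 = T ↔ F = F
x4 → x5 = T → F = F
(x4 → x5) ↔ x3 = F ↔ T = F
x3 ⊕ ((x4 → x5) ↔ x3) = T ⊕ F = T
x5 ↔ (x3 ⊕ ((x4 → x5) ↔ x3)) = F ↔ T = F
(x4 ↔ x5) ⊕ (x5 ↔ (x3 ⊕ ((x4 → x5) ↔ x3))) = F ⊕ F = F
x4 ∨ x3 = T ∨ T = T
x5 → x3 = F → T = T
(x4 ∨ x3) ↔ (x5 → x3) = T ↔ T = T
x5 ↔ ((x4 ∨ x3) ↔ (x5 → x3)) = F ↔ T = F
((x4 ↔ x5) ⊕ (x5 ↔ (x3 ⊕ ((x4 → x5) ↔ x3)))) ⊕ (x5 ↔ ((x4 ∨ x3) ↔ (x5 → x3))) = F ⊕ F = F

F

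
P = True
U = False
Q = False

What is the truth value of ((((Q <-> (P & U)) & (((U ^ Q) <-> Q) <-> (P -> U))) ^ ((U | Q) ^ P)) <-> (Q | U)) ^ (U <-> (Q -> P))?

False

P & U = True & False = False
Q <-> (P & U) = False <-> False = True
U ^ Q = False ^ False = False
(U ^ Q) <-> Q = False <-> False = True
P -> U = True -> False = False
((U ^ Q) <-> Q) <-> (P -> U) = True <-> False = False
(Q <-> (P & U)) & (((U ^ Q) <-> Q) <-> (P -> U)) = True & False = False
U | Q = False | False = False
(U | Q) ^ P = False ^ True = True
((Q <-> (P & U)) & (((U ^ Q) <-> Q) <-> (P -> U))) ^ ((U | Q) ^ P) = False ^ True = True
Q | U = False | False = False
(((Q <-> (P & U)) & (((U ^ Q) <-> Q) <-> (P -> U))) ^ ((U | Q) ^ P)) <-> (Q | U) = True <-> False = False
Q -> P = False -> True = True
U <-> (Q -> P) = False <-> True = False
((((Q <-> (P & U)) & (((U ^ Q) <-> Q) <-> (P -> U))) ^ ((U | Q) ^ P)) <-> (Q | U)) ^ (U <-> (Q -> P)) = False ^ False = False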